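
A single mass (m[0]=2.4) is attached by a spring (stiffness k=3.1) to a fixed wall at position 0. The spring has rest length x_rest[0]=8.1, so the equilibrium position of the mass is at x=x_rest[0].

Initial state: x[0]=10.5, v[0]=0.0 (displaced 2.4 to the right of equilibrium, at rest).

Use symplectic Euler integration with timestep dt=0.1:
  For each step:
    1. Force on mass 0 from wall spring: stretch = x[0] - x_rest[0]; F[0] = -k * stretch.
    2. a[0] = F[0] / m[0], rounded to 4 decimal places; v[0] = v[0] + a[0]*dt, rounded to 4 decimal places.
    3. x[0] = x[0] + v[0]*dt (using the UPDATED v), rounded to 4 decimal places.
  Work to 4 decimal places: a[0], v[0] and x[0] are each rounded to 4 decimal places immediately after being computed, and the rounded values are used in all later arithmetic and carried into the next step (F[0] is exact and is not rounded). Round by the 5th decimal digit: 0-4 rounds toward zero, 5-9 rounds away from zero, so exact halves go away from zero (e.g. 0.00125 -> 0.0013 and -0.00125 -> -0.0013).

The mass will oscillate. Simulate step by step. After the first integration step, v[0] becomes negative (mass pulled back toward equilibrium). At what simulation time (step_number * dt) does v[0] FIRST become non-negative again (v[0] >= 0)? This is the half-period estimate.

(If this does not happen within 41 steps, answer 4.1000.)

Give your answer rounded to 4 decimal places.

Answer: 2.8000

Derivation:
Step 0: x=[10.5000] v=[0.0000]
Step 1: x=[10.4690] v=[-0.3100]
Step 2: x=[10.4074] v=[-0.6160]
Step 3: x=[10.3160] v=[-0.9140]
Step 4: x=[10.1960] v=[-1.2002]
Step 5: x=[10.0489] v=[-1.4709]
Step 6: x=[9.8766] v=[-1.7226]
Step 7: x=[9.6814] v=[-1.9521]
Step 8: x=[9.4658] v=[-2.1564]
Step 9: x=[9.2325] v=[-2.3328]
Step 10: x=[8.9846] v=[-2.4791]
Step 11: x=[8.7253] v=[-2.5934]
Step 12: x=[8.4579] v=[-2.6742]
Step 13: x=[8.1859] v=[-2.7204]
Step 14: x=[7.9128] v=[-2.7315]
Step 15: x=[7.6421] v=[-2.7073]
Step 16: x=[7.3773] v=[-2.6482]
Step 17: x=[7.1218] v=[-2.5549]
Step 18: x=[6.8789] v=[-2.4286]
Step 19: x=[6.6518] v=[-2.2709]
Step 20: x=[6.4434] v=[-2.0838]
Step 21: x=[6.2564] v=[-1.8698]
Step 22: x=[6.0932] v=[-1.6317]
Step 23: x=[5.9560] v=[-1.3725]
Step 24: x=[5.8464] v=[-1.0956]
Step 25: x=[5.7660] v=[-0.8045]
Step 26: x=[5.7157] v=[-0.5030]
Step 27: x=[5.6962] v=[-0.1950]
Step 28: x=[5.7078] v=[0.1155]
First v>=0 after going negative at step 28, time=2.8000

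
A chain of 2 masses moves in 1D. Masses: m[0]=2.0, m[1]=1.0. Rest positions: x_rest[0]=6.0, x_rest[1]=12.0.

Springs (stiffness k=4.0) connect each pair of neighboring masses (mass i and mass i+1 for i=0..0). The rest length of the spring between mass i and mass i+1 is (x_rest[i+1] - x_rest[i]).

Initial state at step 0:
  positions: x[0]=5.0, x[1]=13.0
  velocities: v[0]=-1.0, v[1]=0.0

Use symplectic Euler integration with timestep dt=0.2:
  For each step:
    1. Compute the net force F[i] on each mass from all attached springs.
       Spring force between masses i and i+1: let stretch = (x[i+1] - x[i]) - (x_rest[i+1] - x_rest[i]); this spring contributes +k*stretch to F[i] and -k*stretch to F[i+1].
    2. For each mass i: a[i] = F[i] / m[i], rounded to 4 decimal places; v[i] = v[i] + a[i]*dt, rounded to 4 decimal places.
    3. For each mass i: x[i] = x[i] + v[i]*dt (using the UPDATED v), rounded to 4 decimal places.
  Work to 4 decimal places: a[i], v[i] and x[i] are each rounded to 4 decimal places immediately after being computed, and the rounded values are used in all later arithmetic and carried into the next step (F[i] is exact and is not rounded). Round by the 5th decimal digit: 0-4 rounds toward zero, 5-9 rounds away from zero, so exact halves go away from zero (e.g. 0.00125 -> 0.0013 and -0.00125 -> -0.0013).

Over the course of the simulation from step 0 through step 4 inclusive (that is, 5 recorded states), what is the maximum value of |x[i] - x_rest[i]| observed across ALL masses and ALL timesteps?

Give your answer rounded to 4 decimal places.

Step 0: x=[5.0000 13.0000] v=[-1.0000 0.0000]
Step 1: x=[4.9600 12.6800] v=[-0.2000 -1.6000]
Step 2: x=[5.0576 12.0848] v=[0.4880 -2.9760]
Step 3: x=[5.2374 11.3252] v=[0.8989 -3.7978]
Step 4: x=[5.4242 10.5516] v=[0.9340 -3.8680]
Max displacement = 1.4484

Answer: 1.4484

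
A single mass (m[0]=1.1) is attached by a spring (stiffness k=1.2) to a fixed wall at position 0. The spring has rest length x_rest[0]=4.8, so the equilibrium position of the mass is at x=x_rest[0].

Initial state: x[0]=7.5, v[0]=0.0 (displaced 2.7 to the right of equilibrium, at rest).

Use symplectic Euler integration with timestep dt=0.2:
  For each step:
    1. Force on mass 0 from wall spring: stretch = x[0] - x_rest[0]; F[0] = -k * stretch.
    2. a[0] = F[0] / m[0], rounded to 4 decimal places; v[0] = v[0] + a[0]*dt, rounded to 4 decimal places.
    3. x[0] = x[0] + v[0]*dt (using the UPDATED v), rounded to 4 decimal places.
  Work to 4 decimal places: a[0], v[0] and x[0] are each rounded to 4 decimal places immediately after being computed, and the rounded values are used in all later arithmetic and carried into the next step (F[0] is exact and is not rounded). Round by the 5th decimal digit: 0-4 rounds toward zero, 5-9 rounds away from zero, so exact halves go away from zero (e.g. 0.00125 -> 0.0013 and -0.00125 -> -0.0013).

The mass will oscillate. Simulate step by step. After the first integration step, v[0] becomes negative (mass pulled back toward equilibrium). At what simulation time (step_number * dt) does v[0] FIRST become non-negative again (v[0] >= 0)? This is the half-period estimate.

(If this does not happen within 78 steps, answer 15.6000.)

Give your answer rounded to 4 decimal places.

Step 0: x=[7.5000] v=[0.0000]
Step 1: x=[7.3822] v=[-0.5891]
Step 2: x=[7.1517] v=[-1.1525]
Step 3: x=[6.8186] v=[-1.6656]
Step 4: x=[6.3974] v=[-2.1060]
Step 5: x=[5.9065] v=[-2.4545]
Step 6: x=[5.3673] v=[-2.6959]
Step 7: x=[4.8034] v=[-2.8197]
Step 8: x=[4.2393] v=[-2.8204]
Step 9: x=[3.6997] v=[-2.6981]
Step 10: x=[3.2081] v=[-2.4580]
Step 11: x=[2.7860] v=[-2.1107]
Step 12: x=[2.4517] v=[-1.6713]
Step 13: x=[2.2199] v=[-1.1589]
Step 14: x=[2.1007] v=[-0.5960]
Step 15: x=[2.0993] v=[-0.0071]
Step 16: x=[2.2157] v=[0.5821]
First v>=0 after going negative at step 16, time=3.2000

Answer: 3.2000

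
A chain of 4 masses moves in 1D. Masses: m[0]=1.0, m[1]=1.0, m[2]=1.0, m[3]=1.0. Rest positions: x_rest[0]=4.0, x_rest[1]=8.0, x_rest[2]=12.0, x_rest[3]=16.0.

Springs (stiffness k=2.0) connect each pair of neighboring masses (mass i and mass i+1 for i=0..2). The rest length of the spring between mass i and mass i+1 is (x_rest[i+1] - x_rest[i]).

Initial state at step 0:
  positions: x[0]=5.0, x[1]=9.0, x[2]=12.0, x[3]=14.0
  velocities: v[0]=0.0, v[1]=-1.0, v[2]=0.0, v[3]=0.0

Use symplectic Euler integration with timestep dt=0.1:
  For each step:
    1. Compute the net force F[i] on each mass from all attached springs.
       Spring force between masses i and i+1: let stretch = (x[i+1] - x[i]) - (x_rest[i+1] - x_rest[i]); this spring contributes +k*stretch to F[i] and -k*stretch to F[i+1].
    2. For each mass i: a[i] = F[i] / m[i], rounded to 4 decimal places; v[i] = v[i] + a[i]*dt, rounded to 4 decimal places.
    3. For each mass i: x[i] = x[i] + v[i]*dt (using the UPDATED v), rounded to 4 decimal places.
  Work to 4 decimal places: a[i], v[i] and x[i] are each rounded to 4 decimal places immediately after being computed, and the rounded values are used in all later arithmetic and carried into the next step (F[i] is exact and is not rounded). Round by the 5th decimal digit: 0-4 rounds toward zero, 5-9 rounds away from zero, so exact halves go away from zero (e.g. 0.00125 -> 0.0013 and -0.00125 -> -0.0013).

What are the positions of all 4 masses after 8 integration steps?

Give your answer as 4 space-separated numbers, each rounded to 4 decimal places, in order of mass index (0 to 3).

Answer: 4.7832 7.8439 11.3727 15.2002

Derivation:
Step 0: x=[5.0000 9.0000 12.0000 14.0000] v=[0.0000 -1.0000 0.0000 0.0000]
Step 1: x=[5.0000 8.8800 11.9800 14.0400] v=[0.0000 -1.2000 -0.2000 0.4000]
Step 2: x=[4.9976 8.7444 11.9392 14.1188] v=[-0.0240 -1.3560 -0.4080 0.7880]
Step 3: x=[4.9901 8.5978 11.8781 14.2340] v=[-0.0746 -1.4664 -0.6110 1.1521]
Step 4: x=[4.9748 8.4446 11.7985 14.3821] v=[-0.1531 -1.5319 -0.7959 1.4809]
Step 5: x=[4.9489 8.2891 11.7035 14.5585] v=[-0.2591 -1.5551 -0.9500 1.7642]
Step 6: x=[4.9098 8.1351 11.5973 14.7578] v=[-0.3911 -1.5403 -1.0619 1.9932]
Step 7: x=[4.8552 7.9858 11.4851 14.9739] v=[-0.5460 -1.4929 -1.1222 2.1611]
Step 8: x=[4.7832 7.8439 11.3727 15.2002] v=[-0.7199 -1.4192 -1.1243 2.2633]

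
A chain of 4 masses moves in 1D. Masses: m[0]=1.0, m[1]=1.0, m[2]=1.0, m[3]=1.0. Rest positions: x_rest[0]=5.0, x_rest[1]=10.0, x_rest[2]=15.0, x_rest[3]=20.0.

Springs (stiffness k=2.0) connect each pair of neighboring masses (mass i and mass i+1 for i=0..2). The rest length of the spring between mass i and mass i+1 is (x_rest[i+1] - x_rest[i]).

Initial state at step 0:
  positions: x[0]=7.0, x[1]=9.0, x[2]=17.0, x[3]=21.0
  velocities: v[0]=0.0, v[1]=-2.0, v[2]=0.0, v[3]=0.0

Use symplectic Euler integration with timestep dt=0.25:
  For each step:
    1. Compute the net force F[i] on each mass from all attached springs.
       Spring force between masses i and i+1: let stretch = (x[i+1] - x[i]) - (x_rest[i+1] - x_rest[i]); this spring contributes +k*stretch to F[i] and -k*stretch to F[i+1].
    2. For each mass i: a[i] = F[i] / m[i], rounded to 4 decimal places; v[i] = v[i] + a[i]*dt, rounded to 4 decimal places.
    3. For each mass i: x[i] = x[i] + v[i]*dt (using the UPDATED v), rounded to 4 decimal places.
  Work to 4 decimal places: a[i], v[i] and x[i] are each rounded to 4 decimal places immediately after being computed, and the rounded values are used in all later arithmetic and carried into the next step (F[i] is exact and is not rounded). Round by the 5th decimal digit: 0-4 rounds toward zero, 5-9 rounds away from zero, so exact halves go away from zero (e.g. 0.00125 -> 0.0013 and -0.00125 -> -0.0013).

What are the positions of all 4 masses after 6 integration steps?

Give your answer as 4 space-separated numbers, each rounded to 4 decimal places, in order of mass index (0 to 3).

Answer: 4.1095 11.4463 15.0196 20.4247

Derivation:
Step 0: x=[7.0000 9.0000 17.0000 21.0000] v=[0.0000 -2.0000 0.0000 0.0000]
Step 1: x=[6.6250 9.2500 16.5000 21.1250] v=[-1.5000 1.0000 -2.0000 0.5000]
Step 2: x=[5.9531 10.0781 15.6719 21.2969] v=[-2.6875 3.3125 -3.3125 0.6875]
Step 3: x=[5.1719 11.0898 14.8477 21.3907] v=[-3.1250 4.0469 -3.2969 0.3750]
Step 4: x=[4.5054 11.8315 14.3716 21.2916] v=[-2.6661 2.9669 -1.9044 -0.3965]
Step 5: x=[4.1296 11.9750 14.4430 20.9525] v=[-1.5031 0.5739 0.2856 -1.3565]
Step 6: x=[4.1095 11.4463 15.0196 20.4247] v=[-0.0804 -2.1148 2.3064 -2.1113]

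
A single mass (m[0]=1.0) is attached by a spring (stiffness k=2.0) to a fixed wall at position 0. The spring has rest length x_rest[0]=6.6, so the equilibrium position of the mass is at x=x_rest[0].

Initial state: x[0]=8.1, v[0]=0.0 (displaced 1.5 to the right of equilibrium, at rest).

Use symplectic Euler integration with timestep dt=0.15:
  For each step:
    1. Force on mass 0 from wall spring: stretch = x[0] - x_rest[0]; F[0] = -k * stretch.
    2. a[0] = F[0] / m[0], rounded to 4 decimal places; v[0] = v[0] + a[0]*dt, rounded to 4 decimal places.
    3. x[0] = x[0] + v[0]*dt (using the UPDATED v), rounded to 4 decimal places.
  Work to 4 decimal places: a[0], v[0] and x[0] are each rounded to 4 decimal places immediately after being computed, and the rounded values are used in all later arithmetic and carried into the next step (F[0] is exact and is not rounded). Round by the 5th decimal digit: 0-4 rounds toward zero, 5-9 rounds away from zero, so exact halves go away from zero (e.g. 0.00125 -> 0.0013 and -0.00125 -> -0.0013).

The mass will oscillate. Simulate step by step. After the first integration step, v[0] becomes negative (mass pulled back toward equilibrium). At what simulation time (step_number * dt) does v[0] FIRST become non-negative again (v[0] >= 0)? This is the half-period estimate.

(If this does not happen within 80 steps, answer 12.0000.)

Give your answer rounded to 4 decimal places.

Step 0: x=[8.1000] v=[0.0000]
Step 1: x=[8.0325] v=[-0.4500]
Step 2: x=[7.9005] v=[-0.8798]
Step 3: x=[7.7100] v=[-1.2700]
Step 4: x=[7.4696] v=[-1.6030]
Step 5: x=[7.1900] v=[-1.8639]
Step 6: x=[6.8839] v=[-2.0409]
Step 7: x=[6.5650] v=[-2.1261]
Step 8: x=[6.2477] v=[-2.1156]
Step 9: x=[5.9462] v=[-2.0099]
Step 10: x=[5.6741] v=[-1.8138]
Step 11: x=[5.4437] v=[-1.5360]
Step 12: x=[5.2653] v=[-1.1891]
Step 13: x=[5.1470] v=[-0.7887]
Step 14: x=[5.0941] v=[-0.3528]
Step 15: x=[5.1090] v=[0.0990]
First v>=0 after going negative at step 15, time=2.2500

Answer: 2.2500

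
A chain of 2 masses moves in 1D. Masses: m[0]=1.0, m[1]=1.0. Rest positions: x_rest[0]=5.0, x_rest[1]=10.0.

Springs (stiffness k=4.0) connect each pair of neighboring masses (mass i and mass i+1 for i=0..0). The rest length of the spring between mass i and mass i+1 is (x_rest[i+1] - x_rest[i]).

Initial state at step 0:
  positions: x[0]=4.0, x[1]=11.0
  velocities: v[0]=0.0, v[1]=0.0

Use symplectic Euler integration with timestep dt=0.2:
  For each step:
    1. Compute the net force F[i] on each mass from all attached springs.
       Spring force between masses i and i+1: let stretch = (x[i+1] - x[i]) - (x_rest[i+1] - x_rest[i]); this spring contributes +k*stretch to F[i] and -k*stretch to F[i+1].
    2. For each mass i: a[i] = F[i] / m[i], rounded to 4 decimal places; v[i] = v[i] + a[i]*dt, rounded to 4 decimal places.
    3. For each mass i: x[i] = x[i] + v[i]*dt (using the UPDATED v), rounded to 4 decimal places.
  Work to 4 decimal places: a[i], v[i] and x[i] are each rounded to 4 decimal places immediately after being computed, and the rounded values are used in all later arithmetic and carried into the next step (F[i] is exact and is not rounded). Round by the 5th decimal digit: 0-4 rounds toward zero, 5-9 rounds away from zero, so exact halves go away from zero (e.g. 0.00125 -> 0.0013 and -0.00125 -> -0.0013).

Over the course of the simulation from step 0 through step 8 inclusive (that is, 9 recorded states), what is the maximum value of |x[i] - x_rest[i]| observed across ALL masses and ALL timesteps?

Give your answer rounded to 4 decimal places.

Answer: 1.0425

Derivation:
Step 0: x=[4.0000 11.0000] v=[0.0000 0.0000]
Step 1: x=[4.3200 10.6800] v=[1.6000 -1.6000]
Step 2: x=[4.8576 10.1424] v=[2.6880 -2.6880]
Step 3: x=[5.4408 9.5592] v=[2.9158 -2.9158]
Step 4: x=[5.8829 9.1171] v=[2.2105 -2.2105]
Step 5: x=[6.0425 8.9575] v=[0.7979 -0.7979]
Step 6: x=[5.8685 9.1315] v=[-0.8701 0.8701]
Step 7: x=[5.4166 9.5834] v=[-2.2597 2.2597]
Step 8: x=[4.8313 10.1687] v=[-2.9263 2.9263]
Max displacement = 1.0425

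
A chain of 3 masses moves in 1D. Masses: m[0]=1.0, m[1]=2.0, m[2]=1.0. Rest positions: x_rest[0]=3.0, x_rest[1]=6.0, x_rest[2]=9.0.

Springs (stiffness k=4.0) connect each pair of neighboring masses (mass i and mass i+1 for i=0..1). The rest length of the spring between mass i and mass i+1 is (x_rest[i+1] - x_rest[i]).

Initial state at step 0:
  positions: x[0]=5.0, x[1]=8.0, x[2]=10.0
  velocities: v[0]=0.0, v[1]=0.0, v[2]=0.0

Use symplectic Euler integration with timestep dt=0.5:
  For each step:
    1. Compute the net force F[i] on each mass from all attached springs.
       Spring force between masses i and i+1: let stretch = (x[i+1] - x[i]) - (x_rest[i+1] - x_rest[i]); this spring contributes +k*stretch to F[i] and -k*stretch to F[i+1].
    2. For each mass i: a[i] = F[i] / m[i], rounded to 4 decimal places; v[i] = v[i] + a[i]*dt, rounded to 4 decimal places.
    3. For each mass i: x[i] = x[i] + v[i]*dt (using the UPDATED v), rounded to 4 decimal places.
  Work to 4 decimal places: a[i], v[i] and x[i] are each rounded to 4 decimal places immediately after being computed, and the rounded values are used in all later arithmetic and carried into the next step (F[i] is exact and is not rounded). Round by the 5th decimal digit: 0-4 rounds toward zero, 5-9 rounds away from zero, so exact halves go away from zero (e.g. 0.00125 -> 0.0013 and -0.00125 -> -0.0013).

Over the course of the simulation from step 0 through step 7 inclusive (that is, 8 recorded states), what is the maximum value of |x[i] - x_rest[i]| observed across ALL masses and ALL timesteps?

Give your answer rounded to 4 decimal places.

Step 0: x=[5.0000 8.0000 10.0000] v=[0.0000 0.0000 0.0000]
Step 1: x=[5.0000 7.5000 11.0000] v=[0.0000 -1.0000 2.0000]
Step 2: x=[4.5000 7.5000 11.5000] v=[-1.0000 0.0000 1.0000]
Step 3: x=[4.0000 8.0000 11.0000] v=[-1.0000 1.0000 -1.0000]
Step 4: x=[4.5000 8.0000 10.5000] v=[1.0000 0.0000 -1.0000]
Step 5: x=[5.5000 7.5000 10.5000] v=[2.0000 -1.0000 0.0000]
Step 6: x=[5.5000 7.5000 10.5000] v=[0.0000 0.0000 0.0000]
Step 7: x=[4.5000 8.0000 10.5000] v=[-2.0000 1.0000 0.0000]
Max displacement = 2.5000

Answer: 2.5000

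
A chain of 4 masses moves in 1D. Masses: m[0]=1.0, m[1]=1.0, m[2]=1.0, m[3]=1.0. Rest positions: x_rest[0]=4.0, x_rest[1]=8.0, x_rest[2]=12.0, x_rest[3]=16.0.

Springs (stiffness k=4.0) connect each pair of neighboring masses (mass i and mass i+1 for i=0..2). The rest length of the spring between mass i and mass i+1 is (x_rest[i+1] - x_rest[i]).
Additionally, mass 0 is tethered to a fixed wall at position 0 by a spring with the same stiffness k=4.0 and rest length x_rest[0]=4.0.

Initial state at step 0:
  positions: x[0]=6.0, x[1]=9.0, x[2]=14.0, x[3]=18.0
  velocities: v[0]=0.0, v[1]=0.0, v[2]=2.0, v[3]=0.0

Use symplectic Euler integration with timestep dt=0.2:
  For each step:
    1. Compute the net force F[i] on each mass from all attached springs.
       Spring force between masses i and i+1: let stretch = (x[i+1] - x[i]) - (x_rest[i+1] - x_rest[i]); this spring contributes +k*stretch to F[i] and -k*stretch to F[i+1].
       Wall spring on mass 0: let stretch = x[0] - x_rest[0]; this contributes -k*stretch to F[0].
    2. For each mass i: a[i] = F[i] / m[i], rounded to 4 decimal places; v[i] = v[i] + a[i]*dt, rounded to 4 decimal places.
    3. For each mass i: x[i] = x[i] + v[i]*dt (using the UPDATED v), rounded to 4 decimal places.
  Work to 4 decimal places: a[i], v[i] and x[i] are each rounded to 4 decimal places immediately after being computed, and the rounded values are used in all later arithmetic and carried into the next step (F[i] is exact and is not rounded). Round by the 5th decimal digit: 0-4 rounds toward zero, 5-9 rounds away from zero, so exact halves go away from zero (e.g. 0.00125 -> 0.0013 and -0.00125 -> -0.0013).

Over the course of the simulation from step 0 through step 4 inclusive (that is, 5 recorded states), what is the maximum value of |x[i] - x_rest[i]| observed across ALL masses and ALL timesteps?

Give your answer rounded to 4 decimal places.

Answer: 2.2944

Derivation:
Step 0: x=[6.0000 9.0000 14.0000 18.0000] v=[0.0000 0.0000 2.0000 0.0000]
Step 1: x=[5.5200 9.3200 14.2400 18.0000] v=[-2.4000 1.6000 1.2000 0.0000]
Step 2: x=[4.7648 9.8192 14.2944 18.0384] v=[-3.7760 2.4960 0.2720 0.1920]
Step 3: x=[4.0559 10.2257 14.2318 18.1178] v=[-3.5443 2.0326 -0.3130 0.3968]
Step 4: x=[3.6853 10.2860 14.1500 18.2154] v=[-1.8532 0.3016 -0.4091 0.4880]
Max displacement = 2.2944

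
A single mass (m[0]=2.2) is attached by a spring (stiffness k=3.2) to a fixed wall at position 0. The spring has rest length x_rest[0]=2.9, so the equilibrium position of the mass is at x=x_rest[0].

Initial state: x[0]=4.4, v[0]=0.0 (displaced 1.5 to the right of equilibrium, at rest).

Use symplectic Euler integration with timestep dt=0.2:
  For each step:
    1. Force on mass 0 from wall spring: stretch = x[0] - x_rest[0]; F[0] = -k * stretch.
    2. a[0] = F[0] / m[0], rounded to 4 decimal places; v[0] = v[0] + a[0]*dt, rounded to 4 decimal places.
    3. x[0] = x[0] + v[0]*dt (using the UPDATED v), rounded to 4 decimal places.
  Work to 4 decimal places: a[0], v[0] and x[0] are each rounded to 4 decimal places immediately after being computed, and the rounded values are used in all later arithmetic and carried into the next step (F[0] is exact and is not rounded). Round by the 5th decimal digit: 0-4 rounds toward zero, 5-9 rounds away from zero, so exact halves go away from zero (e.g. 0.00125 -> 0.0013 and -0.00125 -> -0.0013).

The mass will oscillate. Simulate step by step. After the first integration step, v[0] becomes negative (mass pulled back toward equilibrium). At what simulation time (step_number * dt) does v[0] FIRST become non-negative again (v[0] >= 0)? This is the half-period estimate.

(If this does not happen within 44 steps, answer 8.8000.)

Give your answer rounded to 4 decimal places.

Answer: 2.6000

Derivation:
Step 0: x=[4.4000] v=[0.0000]
Step 1: x=[4.3127] v=[-0.4364]
Step 2: x=[4.1432] v=[-0.8474]
Step 3: x=[3.9014] v=[-1.2091]
Step 4: x=[3.6013] v=[-1.5004]
Step 5: x=[3.2604] v=[-1.7044]
Step 6: x=[2.8986] v=[-1.8092]
Step 7: x=[2.5368] v=[-1.8088]
Step 8: x=[2.1962] v=[-1.7031]
Step 9: x=[1.8965] v=[-1.4984]
Step 10: x=[1.6552] v=[-1.2065]
Step 11: x=[1.4863] v=[-0.8444]
Step 12: x=[1.3997] v=[-0.4331]
Step 13: x=[1.4004] v=[0.0034]
First v>=0 after going negative at step 13, time=2.6000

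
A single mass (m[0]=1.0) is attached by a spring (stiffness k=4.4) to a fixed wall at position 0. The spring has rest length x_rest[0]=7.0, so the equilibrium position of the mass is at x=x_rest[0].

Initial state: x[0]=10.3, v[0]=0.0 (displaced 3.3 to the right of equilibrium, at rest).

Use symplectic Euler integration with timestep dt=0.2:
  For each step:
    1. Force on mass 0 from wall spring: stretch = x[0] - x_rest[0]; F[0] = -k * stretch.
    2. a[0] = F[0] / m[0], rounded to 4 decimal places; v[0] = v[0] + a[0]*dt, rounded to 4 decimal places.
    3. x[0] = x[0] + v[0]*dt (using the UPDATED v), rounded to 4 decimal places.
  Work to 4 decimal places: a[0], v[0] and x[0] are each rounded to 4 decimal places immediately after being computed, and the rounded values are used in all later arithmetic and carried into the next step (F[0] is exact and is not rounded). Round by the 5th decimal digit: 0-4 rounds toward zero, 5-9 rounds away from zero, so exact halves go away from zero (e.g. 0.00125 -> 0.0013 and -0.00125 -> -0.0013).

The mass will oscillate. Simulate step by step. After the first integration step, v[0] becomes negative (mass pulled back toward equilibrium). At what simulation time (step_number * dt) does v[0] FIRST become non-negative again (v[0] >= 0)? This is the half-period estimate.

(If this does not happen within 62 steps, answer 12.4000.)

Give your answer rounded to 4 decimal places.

Answer: 1.6000

Derivation:
Step 0: x=[10.3000] v=[0.0000]
Step 1: x=[9.7192] v=[-2.9040]
Step 2: x=[8.6598] v=[-5.2969]
Step 3: x=[7.3083] v=[-6.7575]
Step 4: x=[5.9025] v=[-7.0288]
Step 5: x=[4.6899] v=[-6.0630]
Step 6: x=[3.8839] v=[-4.0301]
Step 7: x=[3.6263] v=[-1.2879]
Step 8: x=[3.9625] v=[1.6810]
First v>=0 after going negative at step 8, time=1.6000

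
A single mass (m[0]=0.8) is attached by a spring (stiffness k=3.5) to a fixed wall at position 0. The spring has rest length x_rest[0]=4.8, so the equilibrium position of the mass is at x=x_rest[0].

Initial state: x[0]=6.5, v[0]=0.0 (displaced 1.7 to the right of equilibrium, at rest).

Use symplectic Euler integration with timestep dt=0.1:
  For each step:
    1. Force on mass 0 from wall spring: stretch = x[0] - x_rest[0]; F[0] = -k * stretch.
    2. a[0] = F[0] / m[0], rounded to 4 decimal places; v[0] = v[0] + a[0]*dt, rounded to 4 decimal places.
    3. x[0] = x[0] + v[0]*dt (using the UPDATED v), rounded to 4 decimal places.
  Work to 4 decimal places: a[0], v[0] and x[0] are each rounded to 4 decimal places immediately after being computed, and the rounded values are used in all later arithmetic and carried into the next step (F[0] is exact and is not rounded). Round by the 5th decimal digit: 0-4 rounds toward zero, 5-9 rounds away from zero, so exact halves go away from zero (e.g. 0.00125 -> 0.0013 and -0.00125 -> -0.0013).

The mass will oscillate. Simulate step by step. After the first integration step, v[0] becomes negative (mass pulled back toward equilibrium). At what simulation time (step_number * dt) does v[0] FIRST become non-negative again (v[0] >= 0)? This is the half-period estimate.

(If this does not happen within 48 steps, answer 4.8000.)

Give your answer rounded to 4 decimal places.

Answer: 1.5000

Derivation:
Step 0: x=[6.5000] v=[0.0000]
Step 1: x=[6.4256] v=[-0.7438]
Step 2: x=[6.2801] v=[-1.4550]
Step 3: x=[6.0699] v=[-2.1025]
Step 4: x=[5.8041] v=[-2.6581]
Step 5: x=[5.4944] v=[-3.0974]
Step 6: x=[5.1543] v=[-3.4012]
Step 7: x=[4.7987] v=[-3.5562]
Step 8: x=[4.4431] v=[-3.5556]
Step 9: x=[4.1032] v=[-3.3995]
Step 10: x=[3.7937] v=[-3.0947]
Step 11: x=[3.5283] v=[-2.6544]
Step 12: x=[3.3185] v=[-2.0980]
Step 13: x=[3.1735] v=[-1.4498]
Step 14: x=[3.0997] v=[-0.7382]
Step 15: x=[3.1003] v=[0.0057]
First v>=0 after going negative at step 15, time=1.5000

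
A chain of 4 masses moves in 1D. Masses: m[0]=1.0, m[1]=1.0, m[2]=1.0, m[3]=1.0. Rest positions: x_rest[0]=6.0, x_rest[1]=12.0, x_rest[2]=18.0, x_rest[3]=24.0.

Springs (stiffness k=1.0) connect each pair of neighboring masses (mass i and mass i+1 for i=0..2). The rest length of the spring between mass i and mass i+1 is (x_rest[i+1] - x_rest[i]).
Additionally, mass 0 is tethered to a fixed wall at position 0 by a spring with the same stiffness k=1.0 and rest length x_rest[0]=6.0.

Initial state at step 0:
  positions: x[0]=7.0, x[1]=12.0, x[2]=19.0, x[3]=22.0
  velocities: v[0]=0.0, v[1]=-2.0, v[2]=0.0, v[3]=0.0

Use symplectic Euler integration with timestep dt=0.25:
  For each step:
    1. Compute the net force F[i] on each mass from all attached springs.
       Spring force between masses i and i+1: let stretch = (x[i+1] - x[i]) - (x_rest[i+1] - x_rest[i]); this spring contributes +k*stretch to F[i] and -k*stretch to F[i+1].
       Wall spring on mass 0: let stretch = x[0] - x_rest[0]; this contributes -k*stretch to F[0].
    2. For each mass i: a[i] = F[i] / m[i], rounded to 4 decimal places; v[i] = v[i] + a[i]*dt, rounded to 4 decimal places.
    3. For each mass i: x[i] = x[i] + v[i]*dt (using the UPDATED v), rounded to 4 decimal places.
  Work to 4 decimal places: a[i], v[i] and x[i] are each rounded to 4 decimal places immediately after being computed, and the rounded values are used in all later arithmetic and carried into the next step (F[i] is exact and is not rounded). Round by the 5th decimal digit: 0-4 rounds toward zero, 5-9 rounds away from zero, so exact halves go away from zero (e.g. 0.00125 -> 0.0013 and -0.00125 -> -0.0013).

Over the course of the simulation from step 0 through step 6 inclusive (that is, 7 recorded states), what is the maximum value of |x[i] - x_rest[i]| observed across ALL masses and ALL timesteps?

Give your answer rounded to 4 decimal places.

Answer: 2.2007

Derivation:
Step 0: x=[7.0000 12.0000 19.0000 22.0000] v=[0.0000 -2.0000 0.0000 0.0000]
Step 1: x=[6.8750 11.6250 18.7500 22.1875] v=[-0.5000 -1.5000 -1.0000 0.7500]
Step 2: x=[6.6172 11.3984 18.2695 22.5352] v=[-1.0313 -0.9063 -1.9219 1.3906]
Step 3: x=[6.2446 11.3025 17.6262 22.9913] v=[-1.4903 -0.3838 -2.5733 1.8242]
Step 4: x=[5.7979 11.2857 16.9230 23.4870] v=[-1.7870 -0.0674 -2.8130 1.9829]
Step 5: x=[5.3318 11.2782 16.2777 23.9475] v=[-1.8645 -0.0300 -2.5813 1.8419]
Step 6: x=[4.9041 11.2115 15.7993 24.3036] v=[-1.7109 -0.2667 -1.9137 1.4245]
Max displacement = 2.2007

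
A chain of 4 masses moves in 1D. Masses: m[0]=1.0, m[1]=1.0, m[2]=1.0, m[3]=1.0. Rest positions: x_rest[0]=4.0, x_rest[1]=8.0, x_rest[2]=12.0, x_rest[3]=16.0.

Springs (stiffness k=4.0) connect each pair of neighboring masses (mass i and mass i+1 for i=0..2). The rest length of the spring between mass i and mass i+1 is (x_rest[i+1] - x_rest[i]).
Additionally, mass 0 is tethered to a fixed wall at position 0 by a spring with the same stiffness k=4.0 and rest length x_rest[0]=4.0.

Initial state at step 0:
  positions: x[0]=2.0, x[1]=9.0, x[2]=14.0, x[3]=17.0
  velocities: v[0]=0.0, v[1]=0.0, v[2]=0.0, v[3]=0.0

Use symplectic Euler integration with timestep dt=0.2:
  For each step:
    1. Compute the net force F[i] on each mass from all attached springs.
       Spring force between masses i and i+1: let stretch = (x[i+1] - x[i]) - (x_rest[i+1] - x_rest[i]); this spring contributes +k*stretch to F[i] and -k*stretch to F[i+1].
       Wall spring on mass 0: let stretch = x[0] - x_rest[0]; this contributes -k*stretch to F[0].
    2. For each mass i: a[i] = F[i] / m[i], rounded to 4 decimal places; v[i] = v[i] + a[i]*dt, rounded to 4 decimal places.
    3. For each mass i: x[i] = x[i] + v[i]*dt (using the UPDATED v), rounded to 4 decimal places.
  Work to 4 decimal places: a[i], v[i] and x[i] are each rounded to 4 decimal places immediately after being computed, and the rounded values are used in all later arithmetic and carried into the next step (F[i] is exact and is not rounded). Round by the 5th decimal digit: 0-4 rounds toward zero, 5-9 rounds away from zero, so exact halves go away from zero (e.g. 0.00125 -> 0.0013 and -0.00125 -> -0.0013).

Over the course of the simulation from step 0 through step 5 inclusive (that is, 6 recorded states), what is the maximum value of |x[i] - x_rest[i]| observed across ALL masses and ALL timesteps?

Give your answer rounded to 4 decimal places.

Step 0: x=[2.0000 9.0000 14.0000 17.0000] v=[0.0000 0.0000 0.0000 0.0000]
Step 1: x=[2.8000 8.6800 13.6800 17.1600] v=[4.0000 -1.6000 -1.6000 0.8000]
Step 2: x=[4.0928 8.2192 13.1168 17.4032] v=[6.4640 -2.3040 -2.8160 1.2160]
Step 3: x=[5.3910 7.8818 12.4558 17.6006] v=[6.4909 -1.6870 -3.3050 0.9869]
Step 4: x=[6.2251 7.8777 11.8861 17.6148] v=[4.1707 -0.0204 -2.8484 0.0711]
Step 5: x=[6.3276 8.2505 11.5917 17.3524] v=[0.5127 1.8642 -1.4722 -1.3119]
Max displacement = 2.3276

Answer: 2.3276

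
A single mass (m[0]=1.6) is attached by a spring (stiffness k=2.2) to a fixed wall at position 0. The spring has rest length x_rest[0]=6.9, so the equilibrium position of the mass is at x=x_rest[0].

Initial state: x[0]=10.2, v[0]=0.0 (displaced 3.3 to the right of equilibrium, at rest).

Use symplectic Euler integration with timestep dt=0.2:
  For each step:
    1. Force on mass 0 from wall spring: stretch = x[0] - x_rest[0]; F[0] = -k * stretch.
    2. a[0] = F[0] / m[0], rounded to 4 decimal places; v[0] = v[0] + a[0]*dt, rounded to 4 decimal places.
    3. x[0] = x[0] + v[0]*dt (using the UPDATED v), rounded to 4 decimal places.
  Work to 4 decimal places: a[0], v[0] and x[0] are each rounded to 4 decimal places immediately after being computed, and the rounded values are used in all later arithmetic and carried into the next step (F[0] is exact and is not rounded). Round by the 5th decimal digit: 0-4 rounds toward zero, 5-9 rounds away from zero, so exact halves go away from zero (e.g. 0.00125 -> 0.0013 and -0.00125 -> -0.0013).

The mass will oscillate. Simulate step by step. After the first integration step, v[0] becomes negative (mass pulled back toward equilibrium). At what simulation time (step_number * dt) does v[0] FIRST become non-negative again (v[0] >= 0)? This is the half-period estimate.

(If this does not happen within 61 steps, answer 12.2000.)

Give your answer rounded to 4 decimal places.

Step 0: x=[10.2000] v=[0.0000]
Step 1: x=[10.0185] v=[-0.9075]
Step 2: x=[9.6655] v=[-1.7651]
Step 3: x=[9.1604] v=[-2.5256]
Step 4: x=[8.5310] v=[-3.1472]
Step 5: x=[7.8119] v=[-3.5957]
Step 6: x=[7.0426] v=[-3.8465]
Step 7: x=[6.2655] v=[-3.8857]
Step 8: x=[5.5233] v=[-3.7112]
Step 9: x=[4.8568] v=[-3.3326]
Step 10: x=[4.3027] v=[-2.7707]
Step 11: x=[3.8914] v=[-2.0564]
Step 12: x=[3.6456] v=[-1.2290]
Step 13: x=[3.5788] v=[-0.3340]
Step 14: x=[3.6947] v=[0.5793]
First v>=0 after going negative at step 14, time=2.8000

Answer: 2.8000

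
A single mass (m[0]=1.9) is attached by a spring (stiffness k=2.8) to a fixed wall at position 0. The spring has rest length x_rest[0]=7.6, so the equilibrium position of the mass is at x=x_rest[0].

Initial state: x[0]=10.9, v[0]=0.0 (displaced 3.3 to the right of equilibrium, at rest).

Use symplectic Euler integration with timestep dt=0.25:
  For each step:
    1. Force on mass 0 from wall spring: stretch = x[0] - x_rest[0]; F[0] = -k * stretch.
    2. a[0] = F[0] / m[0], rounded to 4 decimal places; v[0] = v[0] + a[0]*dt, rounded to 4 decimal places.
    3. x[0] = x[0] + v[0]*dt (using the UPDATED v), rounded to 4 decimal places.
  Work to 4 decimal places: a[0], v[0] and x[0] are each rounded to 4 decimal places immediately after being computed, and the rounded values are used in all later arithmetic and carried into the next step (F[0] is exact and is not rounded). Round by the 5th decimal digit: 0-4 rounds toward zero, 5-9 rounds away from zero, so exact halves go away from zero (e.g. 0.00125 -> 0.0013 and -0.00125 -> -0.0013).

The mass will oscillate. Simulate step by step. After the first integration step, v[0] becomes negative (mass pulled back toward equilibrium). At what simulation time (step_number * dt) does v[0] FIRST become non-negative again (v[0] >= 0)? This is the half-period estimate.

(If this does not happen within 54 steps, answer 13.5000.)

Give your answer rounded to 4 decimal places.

Answer: 2.7500

Derivation:
Step 0: x=[10.9000] v=[0.0000]
Step 1: x=[10.5961] v=[-1.2158]
Step 2: x=[10.0162] v=[-2.3196]
Step 3: x=[9.2138] v=[-3.2098]
Step 4: x=[8.2627] v=[-3.8044]
Step 5: x=[7.2506] v=[-4.0486]
Step 6: x=[6.2706] v=[-3.9199]
Step 7: x=[5.4131] v=[-3.4301]
Step 8: x=[4.7570] v=[-2.6244]
Step 9: x=[4.3628] v=[-1.5770]
Step 10: x=[4.2667] v=[-0.3844]
Step 11: x=[4.4776] v=[0.8437]
First v>=0 after going negative at step 11, time=2.7500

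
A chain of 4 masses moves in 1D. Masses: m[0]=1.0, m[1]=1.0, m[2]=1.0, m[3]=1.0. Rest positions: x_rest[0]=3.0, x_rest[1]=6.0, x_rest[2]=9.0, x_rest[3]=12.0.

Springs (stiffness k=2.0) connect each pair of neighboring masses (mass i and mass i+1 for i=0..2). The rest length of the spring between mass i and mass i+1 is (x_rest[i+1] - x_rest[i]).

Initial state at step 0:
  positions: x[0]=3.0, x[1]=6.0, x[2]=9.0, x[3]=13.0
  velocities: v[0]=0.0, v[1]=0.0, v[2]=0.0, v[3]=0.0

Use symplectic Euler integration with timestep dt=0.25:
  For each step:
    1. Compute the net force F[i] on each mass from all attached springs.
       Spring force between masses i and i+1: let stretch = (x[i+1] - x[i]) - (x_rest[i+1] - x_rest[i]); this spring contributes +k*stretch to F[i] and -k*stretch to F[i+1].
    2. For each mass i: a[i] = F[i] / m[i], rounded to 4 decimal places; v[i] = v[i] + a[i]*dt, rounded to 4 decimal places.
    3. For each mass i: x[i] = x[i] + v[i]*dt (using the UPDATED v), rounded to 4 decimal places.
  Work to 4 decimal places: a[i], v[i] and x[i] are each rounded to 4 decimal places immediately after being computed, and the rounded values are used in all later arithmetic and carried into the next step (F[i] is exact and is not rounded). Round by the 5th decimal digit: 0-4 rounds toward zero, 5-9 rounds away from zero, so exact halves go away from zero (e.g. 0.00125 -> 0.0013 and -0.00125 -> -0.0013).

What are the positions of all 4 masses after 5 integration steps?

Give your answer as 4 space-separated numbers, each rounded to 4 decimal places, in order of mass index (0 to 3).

Answer: 3.0424 6.3152 9.6679 11.9748

Derivation:
Step 0: x=[3.0000 6.0000 9.0000 13.0000] v=[0.0000 0.0000 0.0000 0.0000]
Step 1: x=[3.0000 6.0000 9.1250 12.8750] v=[0.0000 0.0000 0.5000 -0.5000]
Step 2: x=[3.0000 6.0156 9.3281 12.6563] v=[0.0000 0.0625 0.8125 -0.8750]
Step 3: x=[3.0020 6.0684 9.5332 12.3965] v=[0.0078 0.2110 0.8204 -1.0391]
Step 4: x=[3.0123 6.1710 9.6631 12.1538] v=[0.0410 0.4102 0.5197 -0.9708]
Step 5: x=[3.0424 6.3152 9.6679 11.9748] v=[0.1204 0.5769 0.0190 -0.7162]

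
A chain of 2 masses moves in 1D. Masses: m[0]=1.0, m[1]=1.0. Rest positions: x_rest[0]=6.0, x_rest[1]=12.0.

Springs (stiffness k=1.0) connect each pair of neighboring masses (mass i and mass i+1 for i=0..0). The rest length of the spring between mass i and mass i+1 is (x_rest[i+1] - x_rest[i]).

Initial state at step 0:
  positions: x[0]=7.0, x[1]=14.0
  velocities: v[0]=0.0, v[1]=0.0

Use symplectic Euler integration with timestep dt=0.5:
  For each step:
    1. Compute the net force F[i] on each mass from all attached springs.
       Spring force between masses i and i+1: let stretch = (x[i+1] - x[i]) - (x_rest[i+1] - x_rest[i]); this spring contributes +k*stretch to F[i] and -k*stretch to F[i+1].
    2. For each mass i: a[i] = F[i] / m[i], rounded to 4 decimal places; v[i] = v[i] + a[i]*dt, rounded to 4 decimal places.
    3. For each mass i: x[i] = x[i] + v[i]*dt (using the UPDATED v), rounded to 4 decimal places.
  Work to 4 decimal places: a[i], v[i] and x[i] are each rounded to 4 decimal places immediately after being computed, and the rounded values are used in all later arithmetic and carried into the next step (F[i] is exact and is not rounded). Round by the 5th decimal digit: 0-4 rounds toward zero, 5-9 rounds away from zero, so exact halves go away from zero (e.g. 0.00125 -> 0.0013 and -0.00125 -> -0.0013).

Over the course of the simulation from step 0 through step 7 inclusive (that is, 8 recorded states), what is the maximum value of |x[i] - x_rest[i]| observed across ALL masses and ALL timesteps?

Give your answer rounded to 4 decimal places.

Answer: 2.0313

Derivation:
Step 0: x=[7.0000 14.0000] v=[0.0000 0.0000]
Step 1: x=[7.2500 13.7500] v=[0.5000 -0.5000]
Step 2: x=[7.6250 13.3750] v=[0.7500 -0.7500]
Step 3: x=[7.9375 13.0625] v=[0.6250 -0.6250]
Step 4: x=[8.0313 12.9688] v=[0.1875 -0.1875]
Step 5: x=[7.8594 13.1407] v=[-0.3438 0.3438]
Step 6: x=[7.5078 13.4923] v=[-0.7032 0.7032]
Step 7: x=[7.1523 13.8478] v=[-0.7110 0.7110]
Max displacement = 2.0313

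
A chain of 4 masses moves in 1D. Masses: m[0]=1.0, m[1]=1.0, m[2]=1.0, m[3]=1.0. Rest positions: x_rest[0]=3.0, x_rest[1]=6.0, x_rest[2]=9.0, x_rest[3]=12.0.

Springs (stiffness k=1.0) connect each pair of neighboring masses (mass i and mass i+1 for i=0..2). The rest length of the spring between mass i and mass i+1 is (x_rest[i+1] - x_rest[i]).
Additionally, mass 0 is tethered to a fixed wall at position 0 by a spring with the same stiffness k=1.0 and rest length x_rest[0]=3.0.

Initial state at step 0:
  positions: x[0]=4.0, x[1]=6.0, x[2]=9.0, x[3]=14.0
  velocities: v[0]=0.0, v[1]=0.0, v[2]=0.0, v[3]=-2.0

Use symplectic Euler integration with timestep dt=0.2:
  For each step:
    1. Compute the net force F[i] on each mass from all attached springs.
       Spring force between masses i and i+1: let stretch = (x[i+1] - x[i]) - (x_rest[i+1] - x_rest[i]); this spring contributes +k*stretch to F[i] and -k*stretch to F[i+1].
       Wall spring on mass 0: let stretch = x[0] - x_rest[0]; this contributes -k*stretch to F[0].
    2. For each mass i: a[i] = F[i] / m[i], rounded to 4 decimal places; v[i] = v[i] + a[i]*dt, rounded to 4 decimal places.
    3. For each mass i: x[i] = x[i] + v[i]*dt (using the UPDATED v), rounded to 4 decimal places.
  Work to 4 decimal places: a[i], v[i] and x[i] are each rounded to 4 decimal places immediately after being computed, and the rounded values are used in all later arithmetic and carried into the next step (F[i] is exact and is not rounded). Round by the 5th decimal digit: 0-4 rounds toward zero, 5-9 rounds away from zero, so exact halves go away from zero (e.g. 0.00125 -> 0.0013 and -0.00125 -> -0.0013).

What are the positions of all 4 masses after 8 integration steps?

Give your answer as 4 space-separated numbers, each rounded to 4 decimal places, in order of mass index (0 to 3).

Answer: 2.4718 6.7531 9.5898 10.0836

Derivation:
Step 0: x=[4.0000 6.0000 9.0000 14.0000] v=[0.0000 0.0000 0.0000 -2.0000]
Step 1: x=[3.9200 6.0400 9.0800 13.5200] v=[-0.4000 0.2000 0.4000 -2.4000]
Step 2: x=[3.7680 6.1168 9.2160 12.9824] v=[-0.7600 0.3840 0.6800 -2.6880]
Step 3: x=[3.5592 6.2236 9.3787 12.4141] v=[-1.0438 0.5341 0.8134 -2.8413]
Step 4: x=[3.3146 6.3500 9.5366 11.8444] v=[-1.2228 0.6322 0.7895 -2.8484]
Step 5: x=[3.0589 6.4825 9.6593 11.3024] v=[-1.2786 0.6624 0.6137 -2.7100]
Step 6: x=[2.8178 6.6051 9.7207 10.8147] v=[-1.2057 0.6130 0.3070 -2.4386]
Step 7: x=[2.6154 6.7008 9.7012 10.4032] v=[-1.0118 0.4787 -0.0973 -2.0574]
Step 8: x=[2.4718 6.7531 9.5898 10.0836] v=[-0.7178 0.2617 -0.5570 -1.5978]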